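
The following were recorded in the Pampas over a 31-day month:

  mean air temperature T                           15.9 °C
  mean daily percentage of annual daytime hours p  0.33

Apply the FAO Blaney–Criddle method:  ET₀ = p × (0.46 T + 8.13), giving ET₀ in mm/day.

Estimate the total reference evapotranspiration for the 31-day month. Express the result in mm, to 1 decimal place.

158.0 mm

ET₀ = 0.33 × (0.46 × 15.9 + 8.13) = 0.33 × 15.444 = 5.0965 mm/d
Monthly total = 5.0965 × 31 = 157.992 mm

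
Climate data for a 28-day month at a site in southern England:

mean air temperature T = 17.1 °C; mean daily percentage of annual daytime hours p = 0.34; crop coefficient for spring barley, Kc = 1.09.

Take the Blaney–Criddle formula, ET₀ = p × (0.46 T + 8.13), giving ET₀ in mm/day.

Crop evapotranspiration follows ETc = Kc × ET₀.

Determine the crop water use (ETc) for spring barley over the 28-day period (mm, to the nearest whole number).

ET₀ = 0.34 × (0.46 × 17.1 + 8.13) = 0.34 × 15.996 = 5.4386 mm/d
ETc = Kc × ET₀ = 1.09 × 5.4386 = 5.9281 mm/d
Over 28 days: 5.9281 × 28 = 165.987 mm

166 mm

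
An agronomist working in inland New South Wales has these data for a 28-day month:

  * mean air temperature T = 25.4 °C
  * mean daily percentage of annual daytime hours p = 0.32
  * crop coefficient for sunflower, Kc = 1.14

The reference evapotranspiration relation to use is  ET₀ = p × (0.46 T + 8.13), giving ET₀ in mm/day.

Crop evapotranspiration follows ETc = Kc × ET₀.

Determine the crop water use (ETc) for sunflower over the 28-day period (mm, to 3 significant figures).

ET₀ = 0.32 × (0.46 × 25.4 + 8.13) = 0.32 × 19.814 = 6.3405 mm/d
ETc = Kc × ET₀ = 1.14 × 6.3405 = 7.2282 mm/d
Over 28 days: 7.2282 × 28 = 202.390 mm

202 mm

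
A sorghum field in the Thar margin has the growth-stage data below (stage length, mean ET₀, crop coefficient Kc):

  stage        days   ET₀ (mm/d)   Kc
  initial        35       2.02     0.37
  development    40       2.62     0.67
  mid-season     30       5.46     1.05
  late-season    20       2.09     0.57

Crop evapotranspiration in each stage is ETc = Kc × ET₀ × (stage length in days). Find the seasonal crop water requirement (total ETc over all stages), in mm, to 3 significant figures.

292 mm

initial: 0.37 × 2.02 × 35 = 26.16 mm
development: 0.67 × 2.62 × 40 = 70.22 mm
mid-season: 1.05 × 5.46 × 30 = 171.99 mm
late-season: 0.57 × 2.09 × 20 = 23.83 mm
Seasonal total = 292.20 mm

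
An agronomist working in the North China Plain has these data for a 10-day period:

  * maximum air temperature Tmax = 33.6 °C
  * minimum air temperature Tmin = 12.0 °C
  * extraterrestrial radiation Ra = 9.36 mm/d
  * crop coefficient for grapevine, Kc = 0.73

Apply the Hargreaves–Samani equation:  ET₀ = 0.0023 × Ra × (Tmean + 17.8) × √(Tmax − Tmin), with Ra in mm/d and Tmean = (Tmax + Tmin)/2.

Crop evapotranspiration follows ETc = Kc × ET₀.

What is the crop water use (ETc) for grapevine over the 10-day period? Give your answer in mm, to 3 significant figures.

Tmean = (33.6 + 12.0)/2 = 22.80 °C
ET₀ = 0.0023 × 9.36 × (22.80 + 17.8) × √21.6 = 0.0023 × 9.36 × 40.60 × 4.6476 = 4.0622 mm/d
ETc = Kc × ET₀ = 0.73 × 4.0622 = 2.9654 mm/d
Over 10 days: 2.9654 × 10 = 29.654 mm

29.7 mm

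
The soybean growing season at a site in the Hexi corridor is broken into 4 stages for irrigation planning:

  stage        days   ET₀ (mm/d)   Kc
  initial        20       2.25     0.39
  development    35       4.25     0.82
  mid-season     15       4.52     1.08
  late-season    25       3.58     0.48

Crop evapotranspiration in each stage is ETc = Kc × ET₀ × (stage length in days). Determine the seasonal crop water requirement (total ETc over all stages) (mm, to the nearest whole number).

initial: 0.39 × 2.25 × 20 = 17.55 mm
development: 0.82 × 4.25 × 35 = 121.98 mm
mid-season: 1.08 × 4.52 × 15 = 73.22 mm
late-season: 0.48 × 3.58 × 25 = 42.96 mm
Seasonal total = 255.71 mm

256 mm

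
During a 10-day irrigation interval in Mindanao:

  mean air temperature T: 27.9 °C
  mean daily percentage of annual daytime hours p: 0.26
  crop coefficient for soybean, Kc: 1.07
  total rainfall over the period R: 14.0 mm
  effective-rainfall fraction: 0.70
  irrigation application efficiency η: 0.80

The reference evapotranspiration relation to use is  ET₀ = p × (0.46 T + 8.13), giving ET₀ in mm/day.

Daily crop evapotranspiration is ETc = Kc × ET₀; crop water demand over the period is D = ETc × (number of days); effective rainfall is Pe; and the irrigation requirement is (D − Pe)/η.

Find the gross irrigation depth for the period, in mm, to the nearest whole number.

61 mm

ET₀ = 0.26 × (0.46 × 27.9 + 8.13) = 0.26 × 20.964 = 5.4506 mm/d
ETc = Kc × ET₀ = 1.07 × 5.4506 = 5.8321 mm/d
Crop demand D = ETc × 10 d = 5.8321 × 10 = 58.321 mm
Pe = 0.70 × 14.0 = 9.800 mm
D − Pe = 58.321 − 9.800 = 48.521 mm
Gross irrigation = 48.521 / 0.80 = 60.651 mm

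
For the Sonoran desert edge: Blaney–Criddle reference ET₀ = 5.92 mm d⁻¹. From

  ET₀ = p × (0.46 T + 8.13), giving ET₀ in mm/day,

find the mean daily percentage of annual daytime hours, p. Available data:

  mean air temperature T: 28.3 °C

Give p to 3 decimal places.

0.280

p = ET₀ / (0.46 T + 8.13) = 5.92 / (0.46 × 28.3 + 8.13) = 5.92 / 21.148 = 0.2799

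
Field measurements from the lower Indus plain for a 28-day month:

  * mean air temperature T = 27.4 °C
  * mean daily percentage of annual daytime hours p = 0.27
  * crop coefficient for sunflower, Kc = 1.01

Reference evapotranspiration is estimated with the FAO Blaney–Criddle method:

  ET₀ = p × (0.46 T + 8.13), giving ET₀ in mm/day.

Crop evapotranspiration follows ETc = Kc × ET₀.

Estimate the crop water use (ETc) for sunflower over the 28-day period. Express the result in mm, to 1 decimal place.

158.3 mm

ET₀ = 0.27 × (0.46 × 27.4 + 8.13) = 0.27 × 20.734 = 5.5982 mm/d
ETc = Kc × ET₀ = 1.01 × 5.5982 = 5.6542 mm/d
Over 28 days: 5.6542 × 28 = 158.318 mm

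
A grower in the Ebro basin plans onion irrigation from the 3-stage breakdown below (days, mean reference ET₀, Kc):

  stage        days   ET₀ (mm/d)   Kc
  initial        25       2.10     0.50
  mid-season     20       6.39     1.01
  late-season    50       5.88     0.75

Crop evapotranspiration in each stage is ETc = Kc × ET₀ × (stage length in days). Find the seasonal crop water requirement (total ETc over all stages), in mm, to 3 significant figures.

376 mm

initial: 0.50 × 2.10 × 25 = 26.25 mm
mid-season: 1.01 × 6.39 × 20 = 129.08 mm
late-season: 0.75 × 5.88 × 50 = 220.50 mm
Seasonal total = 375.83 mm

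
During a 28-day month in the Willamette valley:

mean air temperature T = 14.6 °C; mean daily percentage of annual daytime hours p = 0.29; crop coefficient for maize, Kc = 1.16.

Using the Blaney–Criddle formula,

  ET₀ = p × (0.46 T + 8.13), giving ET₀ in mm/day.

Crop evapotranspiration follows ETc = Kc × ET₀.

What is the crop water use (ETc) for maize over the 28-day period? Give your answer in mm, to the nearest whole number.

ET₀ = 0.29 × (0.46 × 14.6 + 8.13) = 0.29 × 14.846 = 4.3053 mm/d
ETc = Kc × ET₀ = 1.16 × 4.3053 = 4.9941 mm/d
Over 28 days: 4.9941 × 28 = 139.835 mm

140 mm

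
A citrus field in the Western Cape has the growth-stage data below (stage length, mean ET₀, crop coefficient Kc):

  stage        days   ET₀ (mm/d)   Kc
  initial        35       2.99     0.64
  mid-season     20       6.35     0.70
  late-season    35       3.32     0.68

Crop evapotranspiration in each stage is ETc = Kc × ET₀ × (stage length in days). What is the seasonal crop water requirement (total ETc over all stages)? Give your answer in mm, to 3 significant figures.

initial: 0.64 × 2.99 × 35 = 66.98 mm
mid-season: 0.70 × 6.35 × 20 = 88.90 mm
late-season: 0.68 × 3.32 × 35 = 79.02 mm
Seasonal total = 234.90 mm

235 mm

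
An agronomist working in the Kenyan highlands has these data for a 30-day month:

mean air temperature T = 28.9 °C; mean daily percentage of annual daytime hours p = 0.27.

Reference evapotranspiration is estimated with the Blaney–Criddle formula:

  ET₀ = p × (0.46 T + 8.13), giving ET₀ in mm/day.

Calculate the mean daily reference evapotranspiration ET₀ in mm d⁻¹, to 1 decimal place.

ET₀ = 0.27 × (0.46 × 28.9 + 8.13) = 0.27 × 21.424 = 5.7845 mm/d

5.8 mm d⁻¹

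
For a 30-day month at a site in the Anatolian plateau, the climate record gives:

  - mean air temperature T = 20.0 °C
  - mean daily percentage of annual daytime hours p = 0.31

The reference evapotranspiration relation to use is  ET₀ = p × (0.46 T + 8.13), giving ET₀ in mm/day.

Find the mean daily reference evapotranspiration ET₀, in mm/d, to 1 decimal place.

ET₀ = 0.31 × (0.46 × 20.0 + 8.13) = 0.31 × 17.330 = 5.3723 mm/d

5.4 mm/d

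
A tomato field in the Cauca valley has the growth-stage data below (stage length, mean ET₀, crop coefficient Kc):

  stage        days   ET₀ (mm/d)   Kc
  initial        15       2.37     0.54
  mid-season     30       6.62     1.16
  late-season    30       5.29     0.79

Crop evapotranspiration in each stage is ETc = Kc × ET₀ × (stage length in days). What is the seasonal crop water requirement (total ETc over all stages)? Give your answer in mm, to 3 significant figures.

375 mm

initial: 0.54 × 2.37 × 15 = 19.20 mm
mid-season: 1.16 × 6.62 × 30 = 230.38 mm
late-season: 0.79 × 5.29 × 30 = 125.37 mm
Seasonal total = 374.95 mm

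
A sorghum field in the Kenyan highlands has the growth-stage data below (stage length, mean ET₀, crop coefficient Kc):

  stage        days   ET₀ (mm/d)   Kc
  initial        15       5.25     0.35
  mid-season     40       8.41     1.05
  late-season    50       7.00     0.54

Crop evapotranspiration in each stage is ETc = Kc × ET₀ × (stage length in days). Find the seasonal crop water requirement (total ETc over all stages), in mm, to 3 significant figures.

initial: 0.35 × 5.25 × 15 = 27.56 mm
mid-season: 1.05 × 8.41 × 40 = 353.22 mm
late-season: 0.54 × 7.00 × 50 = 189.00 mm
Seasonal total = 569.78 mm

570 mm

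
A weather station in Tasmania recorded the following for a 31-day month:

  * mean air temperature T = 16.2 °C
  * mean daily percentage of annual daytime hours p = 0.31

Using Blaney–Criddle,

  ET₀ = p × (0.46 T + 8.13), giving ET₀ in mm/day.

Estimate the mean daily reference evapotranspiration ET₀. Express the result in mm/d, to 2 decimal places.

4.83 mm/d

ET₀ = 0.31 × (0.46 × 16.2 + 8.13) = 0.31 × 15.582 = 4.8304 mm/d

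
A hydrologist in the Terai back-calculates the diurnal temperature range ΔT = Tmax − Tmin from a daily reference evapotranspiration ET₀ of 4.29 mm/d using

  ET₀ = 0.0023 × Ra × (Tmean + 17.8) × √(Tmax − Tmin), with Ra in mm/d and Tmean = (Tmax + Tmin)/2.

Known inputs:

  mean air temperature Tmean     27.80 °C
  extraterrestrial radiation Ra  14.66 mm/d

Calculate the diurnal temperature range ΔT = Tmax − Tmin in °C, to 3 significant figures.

√ΔT = ET₀ / [0.0023 × Ra × (Tmean+17.8)] = 4.29 / (0.0023 × 14.66 × 45.60) = 2.7902
ΔT = 2.7902² = 7.785 °C

7.79 °C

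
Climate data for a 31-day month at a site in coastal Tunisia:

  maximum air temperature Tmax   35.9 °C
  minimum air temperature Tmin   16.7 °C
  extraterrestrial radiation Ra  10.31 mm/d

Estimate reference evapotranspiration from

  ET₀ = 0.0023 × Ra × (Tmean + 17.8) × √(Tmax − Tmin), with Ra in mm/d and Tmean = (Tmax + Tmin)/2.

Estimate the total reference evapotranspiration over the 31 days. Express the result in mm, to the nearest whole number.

Tmean = (35.9 + 16.7)/2 = 26.30 °C
ET₀ = 0.0023 × 10.31 × (26.30 + 17.8) × √19.2 = 0.0023 × 10.31 × 44.10 × 4.3818 = 4.5822 mm/d
Over 31 days: 4.5822 × 31 = 142.048 mm

142 mm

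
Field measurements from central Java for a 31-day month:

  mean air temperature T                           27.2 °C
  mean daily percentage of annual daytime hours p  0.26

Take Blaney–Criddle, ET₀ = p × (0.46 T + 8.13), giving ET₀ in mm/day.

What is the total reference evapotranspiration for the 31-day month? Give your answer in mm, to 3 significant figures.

ET₀ = 0.26 × (0.46 × 27.2 + 8.13) = 0.26 × 20.642 = 5.3669 mm/d
Monthly total = 5.3669 × 31 = 166.374 mm

166 mm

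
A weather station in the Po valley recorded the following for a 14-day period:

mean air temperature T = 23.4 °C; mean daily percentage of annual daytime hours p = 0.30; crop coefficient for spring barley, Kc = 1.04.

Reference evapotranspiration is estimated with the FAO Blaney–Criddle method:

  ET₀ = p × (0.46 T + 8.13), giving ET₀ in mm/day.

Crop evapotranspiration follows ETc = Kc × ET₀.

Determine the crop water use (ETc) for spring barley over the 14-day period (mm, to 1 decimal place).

ET₀ = 0.30 × (0.46 × 23.4 + 8.13) = 0.30 × 18.894 = 5.6682 mm/d
ETc = Kc × ET₀ = 1.04 × 5.6682 = 5.8949 mm/d
Over 14 days: 5.8949 × 14 = 82.529 mm

82.5 mm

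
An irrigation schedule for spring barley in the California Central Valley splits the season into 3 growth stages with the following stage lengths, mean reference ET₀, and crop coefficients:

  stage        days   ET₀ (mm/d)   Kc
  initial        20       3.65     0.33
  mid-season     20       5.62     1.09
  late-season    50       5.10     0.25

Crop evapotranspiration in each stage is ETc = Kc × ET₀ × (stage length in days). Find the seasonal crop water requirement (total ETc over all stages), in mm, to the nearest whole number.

210 mm

initial: 0.33 × 3.65 × 20 = 24.09 mm
mid-season: 1.09 × 5.62 × 20 = 122.52 mm
late-season: 0.25 × 5.10 × 50 = 63.75 mm
Seasonal total = 210.36 mm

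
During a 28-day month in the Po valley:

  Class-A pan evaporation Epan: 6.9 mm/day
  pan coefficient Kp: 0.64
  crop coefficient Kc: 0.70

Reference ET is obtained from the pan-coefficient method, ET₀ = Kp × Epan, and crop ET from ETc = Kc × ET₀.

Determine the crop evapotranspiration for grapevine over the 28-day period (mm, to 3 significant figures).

ET₀ = 0.64 × 6.9 = 4.4160 mm/d
ETc = Kc × ET₀ = 0.70 × 4.4160 = 3.0912 mm/d
Over 28 days: 3.0912 × 28 = 86.554 mm

86.6 mm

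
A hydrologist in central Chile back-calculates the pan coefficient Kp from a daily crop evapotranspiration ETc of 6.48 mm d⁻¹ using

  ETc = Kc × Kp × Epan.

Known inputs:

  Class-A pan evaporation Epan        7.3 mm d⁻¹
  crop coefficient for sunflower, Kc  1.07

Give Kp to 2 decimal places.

0.83

ETc = Kc × Kp × Epan  ⇒  Kp = ETc / (Kc × Epan)
Kp = 6.48 / (1.07 × 7.3) = 6.48 / 7.811 = 0.8296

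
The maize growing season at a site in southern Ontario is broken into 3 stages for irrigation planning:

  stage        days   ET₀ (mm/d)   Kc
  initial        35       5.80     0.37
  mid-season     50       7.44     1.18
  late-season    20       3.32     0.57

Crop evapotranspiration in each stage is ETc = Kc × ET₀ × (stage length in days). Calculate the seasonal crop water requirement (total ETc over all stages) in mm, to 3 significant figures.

552 mm

initial: 0.37 × 5.80 × 35 = 75.11 mm
mid-season: 1.18 × 7.44 × 50 = 438.96 mm
late-season: 0.57 × 3.32 × 20 = 37.85 mm
Seasonal total = 551.92 mm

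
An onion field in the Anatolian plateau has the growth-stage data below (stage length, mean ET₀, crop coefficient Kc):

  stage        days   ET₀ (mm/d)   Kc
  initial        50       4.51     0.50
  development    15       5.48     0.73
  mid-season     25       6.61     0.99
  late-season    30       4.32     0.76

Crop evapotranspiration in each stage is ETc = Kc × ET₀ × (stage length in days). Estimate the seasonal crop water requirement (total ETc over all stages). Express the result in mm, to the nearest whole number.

initial: 0.50 × 4.51 × 50 = 112.75 mm
development: 0.73 × 5.48 × 15 = 60.01 mm
mid-season: 0.99 × 6.61 × 25 = 163.60 mm
late-season: 0.76 × 4.32 × 30 = 98.50 mm
Seasonal total = 434.86 mm

435 mm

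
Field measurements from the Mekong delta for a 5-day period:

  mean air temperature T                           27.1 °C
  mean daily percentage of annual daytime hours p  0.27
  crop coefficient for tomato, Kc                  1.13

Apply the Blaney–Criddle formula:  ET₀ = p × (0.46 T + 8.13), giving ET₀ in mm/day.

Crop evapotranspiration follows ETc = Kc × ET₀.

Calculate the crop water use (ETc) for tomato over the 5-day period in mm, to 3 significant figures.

ET₀ = 0.27 × (0.46 × 27.1 + 8.13) = 0.27 × 20.596 = 5.5609 mm/d
ETc = Kc × ET₀ = 1.13 × 5.5609 = 6.2838 mm/d
Over 5 days: 6.2838 × 5 = 31.419 mm

31.4 mm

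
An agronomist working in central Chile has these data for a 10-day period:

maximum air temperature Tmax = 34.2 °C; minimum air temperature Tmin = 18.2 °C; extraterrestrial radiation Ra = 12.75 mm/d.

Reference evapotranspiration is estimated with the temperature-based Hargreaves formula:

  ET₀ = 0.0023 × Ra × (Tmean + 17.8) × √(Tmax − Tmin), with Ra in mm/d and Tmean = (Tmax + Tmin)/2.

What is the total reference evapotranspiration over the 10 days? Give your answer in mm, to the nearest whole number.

52 mm

Tmean = (34.2 + 18.2)/2 = 26.20 °C
ET₀ = 0.0023 × 12.75 × (26.20 + 17.8) × √16.0 = 0.0023 × 12.75 × 44.00 × 4.0000 = 5.1612 mm/d
Over 10 days: 5.1612 × 10 = 51.612 mm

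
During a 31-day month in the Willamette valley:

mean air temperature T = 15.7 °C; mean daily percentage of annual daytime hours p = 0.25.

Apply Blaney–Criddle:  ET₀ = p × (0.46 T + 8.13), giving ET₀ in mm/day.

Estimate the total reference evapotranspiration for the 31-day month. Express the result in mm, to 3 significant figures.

ET₀ = 0.25 × (0.46 × 15.7 + 8.13) = 0.25 × 15.352 = 3.8380 mm/d
Monthly total = 3.8380 × 31 = 118.978 mm

119 mm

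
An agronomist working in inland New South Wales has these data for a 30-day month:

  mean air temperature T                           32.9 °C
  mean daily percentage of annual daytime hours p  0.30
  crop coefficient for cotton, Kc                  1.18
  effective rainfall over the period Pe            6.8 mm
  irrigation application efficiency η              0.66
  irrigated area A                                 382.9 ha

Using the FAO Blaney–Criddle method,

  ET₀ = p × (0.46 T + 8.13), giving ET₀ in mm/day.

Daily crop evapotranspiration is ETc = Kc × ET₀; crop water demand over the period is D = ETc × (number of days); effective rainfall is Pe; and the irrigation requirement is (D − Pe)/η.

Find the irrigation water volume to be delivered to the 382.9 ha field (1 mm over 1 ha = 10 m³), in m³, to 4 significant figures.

ET₀ = 0.30 × (0.46 × 32.9 + 8.13) = 0.30 × 23.264 = 6.9792 mm/d
ETc = Kc × ET₀ = 1.18 × 6.9792 = 8.2355 mm/d
Crop demand D = ETc × 30 d = 8.2355 × 30 = 247.065 mm
D − Pe = 247.065 − 6.8 = 240.265 mm
Gross irrigation = 240.265 / 0.66 = 364.038 mm
Volume = 364.038 mm × 382.9 ha × 10 = 1393901.5 m³

1394000 m³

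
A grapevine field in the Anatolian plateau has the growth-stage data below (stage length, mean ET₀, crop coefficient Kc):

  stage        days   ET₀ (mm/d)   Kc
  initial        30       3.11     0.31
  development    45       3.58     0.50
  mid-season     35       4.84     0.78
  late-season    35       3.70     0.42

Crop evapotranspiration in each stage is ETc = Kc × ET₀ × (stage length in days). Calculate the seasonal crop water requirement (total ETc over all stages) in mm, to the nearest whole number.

296 mm

initial: 0.31 × 3.11 × 30 = 28.92 mm
development: 0.50 × 3.58 × 45 = 80.55 mm
mid-season: 0.78 × 4.84 × 35 = 132.13 mm
late-season: 0.42 × 3.70 × 35 = 54.39 mm
Seasonal total = 295.99 mm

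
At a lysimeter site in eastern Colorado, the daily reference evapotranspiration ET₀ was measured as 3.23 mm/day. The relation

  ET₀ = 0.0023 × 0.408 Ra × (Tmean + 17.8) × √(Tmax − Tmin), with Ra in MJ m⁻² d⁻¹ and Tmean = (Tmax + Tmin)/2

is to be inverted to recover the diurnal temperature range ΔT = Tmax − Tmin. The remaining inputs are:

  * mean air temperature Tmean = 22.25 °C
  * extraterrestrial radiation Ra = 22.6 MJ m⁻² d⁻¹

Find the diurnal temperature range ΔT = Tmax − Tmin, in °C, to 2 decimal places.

14.46 °C

√ΔT = ET₀ / [0.0023 × 0.408 × Ra × (Tmean+17.8)] = 3.23 / (0.0023 × 9.2208 × 40.05) = 3.8028
ΔT = 3.8028² = 14.461 °C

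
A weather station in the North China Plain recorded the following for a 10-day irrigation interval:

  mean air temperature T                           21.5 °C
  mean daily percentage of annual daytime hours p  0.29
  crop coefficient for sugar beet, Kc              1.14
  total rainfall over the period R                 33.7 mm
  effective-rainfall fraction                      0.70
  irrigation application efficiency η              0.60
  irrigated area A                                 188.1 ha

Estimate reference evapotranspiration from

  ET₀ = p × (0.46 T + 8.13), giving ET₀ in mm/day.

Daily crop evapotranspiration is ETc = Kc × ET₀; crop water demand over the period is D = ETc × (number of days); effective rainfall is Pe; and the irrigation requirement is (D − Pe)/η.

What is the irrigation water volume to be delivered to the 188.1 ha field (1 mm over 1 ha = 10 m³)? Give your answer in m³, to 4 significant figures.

112800 m³

ET₀ = 0.29 × (0.46 × 21.5 + 8.13) = 0.29 × 18.020 = 5.2258 mm/d
ETc = Kc × ET₀ = 1.14 × 5.2258 = 5.9574 mm/d
Crop demand D = ETc × 10 d = 5.9574 × 10 = 59.574 mm
Pe = 0.70 × 33.7 = 23.590 mm
D − Pe = 59.574 − 23.590 = 35.984 mm
Gross irrigation = 35.984 / 0.60 = 59.973 mm
Volume = 59.973 mm × 188.1 ha × 10 = 112809.2 m³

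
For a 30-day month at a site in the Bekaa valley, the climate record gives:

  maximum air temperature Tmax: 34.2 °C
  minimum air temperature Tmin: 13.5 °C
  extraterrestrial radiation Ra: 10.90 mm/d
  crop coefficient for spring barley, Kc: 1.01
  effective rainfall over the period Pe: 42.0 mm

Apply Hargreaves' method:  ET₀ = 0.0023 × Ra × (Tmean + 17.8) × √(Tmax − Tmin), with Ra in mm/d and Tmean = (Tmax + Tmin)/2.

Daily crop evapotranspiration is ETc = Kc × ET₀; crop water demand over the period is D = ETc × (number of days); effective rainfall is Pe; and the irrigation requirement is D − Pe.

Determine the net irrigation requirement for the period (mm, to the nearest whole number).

Tmean = (34.2 + 13.5)/2 = 23.85 °C
ET₀ = 0.0023 × 10.90 × (23.85 + 17.8) × √20.7 = 0.0023 × 10.90 × 41.65 × 4.5497 = 4.7506 mm/d
ETc = Kc × ET₀ = 1.01 × 4.7506 = 4.7981 mm/d
Crop demand D = ETc × 30 d = 4.7981 × 30 = 143.943 mm
D − Pe = 143.943 − 42.0 = 101.943 mm

102 mm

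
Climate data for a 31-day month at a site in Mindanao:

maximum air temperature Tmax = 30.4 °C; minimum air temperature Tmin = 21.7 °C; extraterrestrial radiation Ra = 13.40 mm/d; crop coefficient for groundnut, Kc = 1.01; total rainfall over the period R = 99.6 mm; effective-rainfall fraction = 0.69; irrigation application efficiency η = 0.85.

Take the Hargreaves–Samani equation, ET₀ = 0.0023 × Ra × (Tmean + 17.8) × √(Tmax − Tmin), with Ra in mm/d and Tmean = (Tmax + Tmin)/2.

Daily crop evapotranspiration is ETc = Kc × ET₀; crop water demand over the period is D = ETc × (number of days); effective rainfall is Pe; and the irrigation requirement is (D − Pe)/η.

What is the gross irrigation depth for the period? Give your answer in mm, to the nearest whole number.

Tmean = (30.4 + 21.7)/2 = 26.05 °C
ET₀ = 0.0023 × 13.40 × (26.05 + 17.8) × √8.7 = 0.0023 × 13.40 × 43.85 × 2.9496 = 3.9863 mm/d
ETc = Kc × ET₀ = 1.01 × 3.9863 = 4.0262 mm/d
Crop demand D = ETc × 31 d = 4.0262 × 31 = 124.812 mm
Pe = 0.69 × 99.6 = 68.724 mm
D − Pe = 124.812 − 68.724 = 56.088 mm
Gross irrigation = 56.088 / 0.85 = 65.986 mm

66 mm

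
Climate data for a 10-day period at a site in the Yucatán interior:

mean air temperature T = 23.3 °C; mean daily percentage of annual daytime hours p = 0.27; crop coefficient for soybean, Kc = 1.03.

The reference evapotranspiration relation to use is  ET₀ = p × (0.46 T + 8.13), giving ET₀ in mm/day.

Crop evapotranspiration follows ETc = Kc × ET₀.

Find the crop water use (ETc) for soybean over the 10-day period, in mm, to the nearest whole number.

ET₀ = 0.27 × (0.46 × 23.3 + 8.13) = 0.27 × 18.848 = 5.0890 mm/d
ETc = Kc × ET₀ = 1.03 × 5.0890 = 5.2417 mm/d
Over 10 days: 5.2417 × 10 = 52.417 mm

52 mm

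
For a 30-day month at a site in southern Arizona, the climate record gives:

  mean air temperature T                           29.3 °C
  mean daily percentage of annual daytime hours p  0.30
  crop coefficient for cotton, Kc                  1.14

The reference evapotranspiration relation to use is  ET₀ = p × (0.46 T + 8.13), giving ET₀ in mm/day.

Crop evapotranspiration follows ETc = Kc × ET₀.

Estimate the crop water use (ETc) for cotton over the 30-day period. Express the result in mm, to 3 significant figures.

ET₀ = 0.30 × (0.46 × 29.3 + 8.13) = 0.30 × 21.608 = 6.4824 mm/d
ETc = Kc × ET₀ = 1.14 × 6.4824 = 7.3899 mm/d
Over 30 days: 7.3899 × 30 = 221.697 mm

222 mm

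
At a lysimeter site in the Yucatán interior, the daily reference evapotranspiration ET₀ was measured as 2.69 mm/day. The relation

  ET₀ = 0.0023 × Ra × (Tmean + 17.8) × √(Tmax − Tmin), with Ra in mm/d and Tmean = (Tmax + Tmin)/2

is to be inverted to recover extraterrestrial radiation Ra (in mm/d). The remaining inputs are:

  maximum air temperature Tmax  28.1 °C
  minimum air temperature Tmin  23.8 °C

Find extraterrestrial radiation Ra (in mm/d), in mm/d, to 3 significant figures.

12.9 mm/d

Tmean = 25.95 °C; √ΔT = 2.0736
Ra = ET₀ / [0.0023 × (Tmean+17.8) × √ΔT] = 2.69 / (0.0023 × 43.75 × 2.0736) = 12.892 mm/d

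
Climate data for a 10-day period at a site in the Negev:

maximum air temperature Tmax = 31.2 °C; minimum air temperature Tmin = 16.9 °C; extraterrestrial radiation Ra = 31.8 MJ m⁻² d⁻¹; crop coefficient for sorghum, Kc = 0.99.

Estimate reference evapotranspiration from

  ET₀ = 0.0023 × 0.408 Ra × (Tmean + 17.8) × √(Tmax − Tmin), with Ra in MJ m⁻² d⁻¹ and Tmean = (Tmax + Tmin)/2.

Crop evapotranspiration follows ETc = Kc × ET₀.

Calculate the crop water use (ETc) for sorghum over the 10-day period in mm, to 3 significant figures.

Tmean = (31.2 + 16.9)/2 = 24.05 °C
0.408 Ra = 0.408 × 31.8 = 12.9744 mm/d equivalent
ET₀ = 0.0023 × 12.9744 × (24.05 + 17.8) × √14.3 = 0.0023 × 12.9744 × 41.85 × 3.7815 = 4.7225 mm/d
ETc = Kc × ET₀ = 0.99 × 4.7225 = 4.6753 mm/d
Over 10 days: 4.6753 × 10 = 46.753 mm

46.8 mm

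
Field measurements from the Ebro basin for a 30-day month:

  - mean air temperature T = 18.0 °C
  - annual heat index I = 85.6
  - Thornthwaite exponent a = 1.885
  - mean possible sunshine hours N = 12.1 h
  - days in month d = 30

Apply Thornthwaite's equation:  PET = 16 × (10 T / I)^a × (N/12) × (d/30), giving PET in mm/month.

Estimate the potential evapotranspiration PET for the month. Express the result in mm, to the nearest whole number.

65 mm

10T/I = 10 × 18.0 / 85.6 = 2.1028
(10T/I)^a = 2.1028^1.885 = 4.0595
Uncorrected PET = 16 × 4.0595 = 64.952 mm
Correction = (N/12)(d/30) = (12.1/12)(30/30) = 1.0083
PET = 64.952 × 1.0083 = 65.491 mm/month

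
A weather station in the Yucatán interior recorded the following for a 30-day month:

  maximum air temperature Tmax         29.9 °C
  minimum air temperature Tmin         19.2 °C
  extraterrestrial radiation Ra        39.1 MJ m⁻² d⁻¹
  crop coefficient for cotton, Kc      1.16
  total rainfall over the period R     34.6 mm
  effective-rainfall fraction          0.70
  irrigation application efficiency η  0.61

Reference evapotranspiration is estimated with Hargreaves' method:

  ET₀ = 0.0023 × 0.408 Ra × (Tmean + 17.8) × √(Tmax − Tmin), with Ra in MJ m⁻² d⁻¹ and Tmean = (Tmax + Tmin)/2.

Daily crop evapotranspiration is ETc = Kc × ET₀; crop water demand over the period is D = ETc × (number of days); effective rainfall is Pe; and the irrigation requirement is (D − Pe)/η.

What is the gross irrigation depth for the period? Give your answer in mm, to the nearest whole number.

Tmean = (29.9 + 19.2)/2 = 24.55 °C
0.408 Ra = 0.408 × 39.1 = 15.9528 mm/d equivalent
ET₀ = 0.0023 × 15.9528 × (24.55 + 17.8) × √10.7 = 0.0023 × 15.9528 × 42.35 × 3.2711 = 5.0829 mm/d
ETc = Kc × ET₀ = 1.16 × 5.0829 = 5.8962 mm/d
Crop demand D = ETc × 30 d = 5.8962 × 30 = 176.886 mm
Pe = 0.70 × 34.6 = 24.220 mm
D − Pe = 176.886 − 24.220 = 152.666 mm
Gross irrigation = 152.666 / 0.61 = 250.272 mm

250 mm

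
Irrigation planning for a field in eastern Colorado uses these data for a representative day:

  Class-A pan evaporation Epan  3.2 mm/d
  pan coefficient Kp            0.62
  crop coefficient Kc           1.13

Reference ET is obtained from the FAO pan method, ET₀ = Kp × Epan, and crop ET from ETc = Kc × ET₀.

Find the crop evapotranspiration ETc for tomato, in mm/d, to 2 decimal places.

ET₀ = 0.62 × 3.2 = 1.9840 mm/d
ETc = Kc × ET₀ = 1.13 × 1.9840 = 2.2419 mm/d

2.24 mm/d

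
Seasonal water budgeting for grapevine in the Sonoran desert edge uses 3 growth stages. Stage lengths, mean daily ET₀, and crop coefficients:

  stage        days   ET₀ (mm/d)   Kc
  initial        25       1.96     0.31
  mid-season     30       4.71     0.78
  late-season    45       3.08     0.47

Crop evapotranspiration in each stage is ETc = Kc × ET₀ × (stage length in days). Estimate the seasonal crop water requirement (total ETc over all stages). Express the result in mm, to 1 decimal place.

190.5 mm

initial: 0.31 × 1.96 × 25 = 15.19 mm
mid-season: 0.78 × 4.71 × 30 = 110.21 mm
late-season: 0.47 × 3.08 × 45 = 65.14 mm
Seasonal total = 190.54 mm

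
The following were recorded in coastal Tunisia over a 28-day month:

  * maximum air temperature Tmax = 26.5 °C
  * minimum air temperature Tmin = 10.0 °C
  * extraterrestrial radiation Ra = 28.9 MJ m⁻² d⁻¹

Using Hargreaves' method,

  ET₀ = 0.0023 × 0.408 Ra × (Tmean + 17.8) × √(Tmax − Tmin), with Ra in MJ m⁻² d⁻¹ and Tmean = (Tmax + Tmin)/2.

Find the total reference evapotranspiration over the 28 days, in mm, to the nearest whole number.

Tmean = (26.5 + 10.0)/2 = 18.25 °C
0.408 Ra = 0.408 × 28.9 = 11.7912 mm/d equivalent
ET₀ = 0.0023 × 11.7912 × (18.25 + 17.8) × √16.5 = 0.0023 × 11.7912 × 36.05 × 4.0620 = 3.9713 mm/d
Over 28 days: 3.9713 × 28 = 111.196 mm

111 mm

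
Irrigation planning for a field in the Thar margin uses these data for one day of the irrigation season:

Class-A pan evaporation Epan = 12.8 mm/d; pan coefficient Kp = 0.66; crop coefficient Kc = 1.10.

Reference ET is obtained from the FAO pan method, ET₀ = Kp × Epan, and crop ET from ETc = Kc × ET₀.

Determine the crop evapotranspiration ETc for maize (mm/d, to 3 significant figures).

ET₀ = 0.66 × 12.8 = 8.4480 mm/d
ETc = Kc × ET₀ = 1.10 × 8.4480 = 9.2928 mm/d

9.29 mm/d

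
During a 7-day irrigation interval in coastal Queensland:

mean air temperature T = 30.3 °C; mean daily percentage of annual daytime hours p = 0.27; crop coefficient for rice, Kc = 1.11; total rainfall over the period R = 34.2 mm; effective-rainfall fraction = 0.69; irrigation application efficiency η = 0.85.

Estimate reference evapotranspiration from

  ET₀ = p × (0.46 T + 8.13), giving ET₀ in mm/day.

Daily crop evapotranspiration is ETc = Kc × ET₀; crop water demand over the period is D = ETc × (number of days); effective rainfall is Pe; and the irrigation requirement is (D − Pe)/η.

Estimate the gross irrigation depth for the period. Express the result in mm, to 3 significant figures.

ET₀ = 0.27 × (0.46 × 30.3 + 8.13) = 0.27 × 22.068 = 5.9584 mm/d
ETc = Kc × ET₀ = 1.11 × 5.9584 = 6.6138 mm/d
Crop demand D = ETc × 7 d = 6.6138 × 7 = 46.297 mm
Pe = 0.69 × 34.2 = 23.598 mm
D − Pe = 46.297 − 23.598 = 22.699 mm
Gross irrigation = 22.699 / 0.85 = 26.705 mm

26.7 mm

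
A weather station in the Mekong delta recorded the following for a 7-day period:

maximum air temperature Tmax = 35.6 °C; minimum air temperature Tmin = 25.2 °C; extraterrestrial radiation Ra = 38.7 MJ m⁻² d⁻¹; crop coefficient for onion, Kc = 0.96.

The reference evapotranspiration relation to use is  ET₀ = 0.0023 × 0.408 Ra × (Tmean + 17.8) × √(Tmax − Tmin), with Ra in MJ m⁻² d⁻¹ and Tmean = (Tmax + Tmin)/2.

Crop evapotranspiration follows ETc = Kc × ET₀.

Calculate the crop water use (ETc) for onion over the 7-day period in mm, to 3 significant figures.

37.9 mm

Tmean = (35.6 + 25.2)/2 = 30.40 °C
0.408 Ra = 0.408 × 38.7 = 15.7896 mm/d equivalent
ET₀ = 0.0023 × 15.7896 × (30.40 + 17.8) × √10.4 = 0.0023 × 15.7896 × 48.20 × 3.2249 = 5.6450 mm/d
ETc = Kc × ET₀ = 0.96 × 5.6450 = 5.4192 mm/d
Over 7 days: 5.4192 × 7 = 37.934 mm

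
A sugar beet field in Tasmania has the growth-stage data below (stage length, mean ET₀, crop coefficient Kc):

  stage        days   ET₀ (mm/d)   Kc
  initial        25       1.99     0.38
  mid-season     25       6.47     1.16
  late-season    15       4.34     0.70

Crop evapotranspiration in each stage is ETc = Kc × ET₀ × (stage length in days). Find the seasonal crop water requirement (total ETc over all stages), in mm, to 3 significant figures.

initial: 0.38 × 1.99 × 25 = 18.91 mm
mid-season: 1.16 × 6.47 × 25 = 187.63 mm
late-season: 0.70 × 4.34 × 15 = 45.57 mm
Seasonal total = 252.11 mm

252 mm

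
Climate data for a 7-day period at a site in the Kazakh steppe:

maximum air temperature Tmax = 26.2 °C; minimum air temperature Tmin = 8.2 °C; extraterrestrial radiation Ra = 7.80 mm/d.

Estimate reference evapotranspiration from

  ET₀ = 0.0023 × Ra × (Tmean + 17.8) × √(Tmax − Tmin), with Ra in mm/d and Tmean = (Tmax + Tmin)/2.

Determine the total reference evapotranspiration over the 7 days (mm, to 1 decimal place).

Tmean = (26.2 + 8.2)/2 = 17.20 °C
ET₀ = 0.0023 × 7.80 × (17.20 + 17.8) × √18.0 = 0.0023 × 7.80 × 35.00 × 4.2426 = 2.6639 mm/d
Over 7 days: 2.6639 × 7 = 18.647 mm

18.6 mm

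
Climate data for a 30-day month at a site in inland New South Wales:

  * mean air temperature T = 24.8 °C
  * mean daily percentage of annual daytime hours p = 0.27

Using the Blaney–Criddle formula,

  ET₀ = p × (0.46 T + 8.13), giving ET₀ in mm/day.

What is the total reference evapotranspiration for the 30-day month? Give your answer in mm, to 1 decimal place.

ET₀ = 0.27 × (0.46 × 24.8 + 8.13) = 0.27 × 19.538 = 5.2753 mm/d
Monthly total = 5.2753 × 30 = 158.259 mm

158.3 mm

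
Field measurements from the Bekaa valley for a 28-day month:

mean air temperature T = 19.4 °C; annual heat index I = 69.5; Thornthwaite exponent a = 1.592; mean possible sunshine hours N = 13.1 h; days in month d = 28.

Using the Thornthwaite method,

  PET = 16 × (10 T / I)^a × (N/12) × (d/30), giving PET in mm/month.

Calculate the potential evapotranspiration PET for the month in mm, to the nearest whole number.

84 mm

10T/I = 10 × 19.4 / 69.5 = 2.7914
(10T/I)^a = 2.7914^1.592 = 5.1256
Uncorrected PET = 16 × 5.1256 = 82.010 mm
Correction = (N/12)(d/30) = (13.1/12)(28/30) = 1.0189
PET = 82.010 × 1.0189 = 83.560 mm/month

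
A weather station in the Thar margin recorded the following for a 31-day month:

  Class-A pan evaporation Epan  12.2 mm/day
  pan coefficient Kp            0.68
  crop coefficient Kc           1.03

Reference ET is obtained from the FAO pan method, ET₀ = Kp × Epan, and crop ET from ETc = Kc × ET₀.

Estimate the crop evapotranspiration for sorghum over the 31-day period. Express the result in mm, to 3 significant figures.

ET₀ = 0.68 × 12.2 = 8.2960 mm/d
ETc = Kc × ET₀ = 1.03 × 8.2960 = 8.5449 mm/d
Over 31 days: 8.5449 × 31 = 264.892 mm

265 mm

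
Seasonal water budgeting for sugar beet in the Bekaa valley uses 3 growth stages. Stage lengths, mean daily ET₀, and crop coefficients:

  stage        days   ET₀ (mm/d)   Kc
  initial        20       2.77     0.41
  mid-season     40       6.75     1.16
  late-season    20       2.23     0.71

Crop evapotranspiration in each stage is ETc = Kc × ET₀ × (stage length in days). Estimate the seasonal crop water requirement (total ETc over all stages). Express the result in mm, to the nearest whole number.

initial: 0.41 × 2.77 × 20 = 22.71 mm
mid-season: 1.16 × 6.75 × 40 = 313.20 mm
late-season: 0.71 × 2.23 × 20 = 31.67 mm
Seasonal total = 367.58 mm

368 mm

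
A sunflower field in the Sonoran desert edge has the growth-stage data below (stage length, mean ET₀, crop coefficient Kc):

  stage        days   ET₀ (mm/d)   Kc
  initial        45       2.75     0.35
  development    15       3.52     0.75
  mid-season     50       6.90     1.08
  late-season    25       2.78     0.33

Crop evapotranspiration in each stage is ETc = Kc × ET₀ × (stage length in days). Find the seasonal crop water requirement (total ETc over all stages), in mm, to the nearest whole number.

initial: 0.35 × 2.75 × 45 = 43.31 mm
development: 0.75 × 3.52 × 15 = 39.60 mm
mid-season: 1.08 × 6.90 × 50 = 372.60 mm
late-season: 0.33 × 2.78 × 25 = 22.94 mm
Seasonal total = 478.45 mm

478 mm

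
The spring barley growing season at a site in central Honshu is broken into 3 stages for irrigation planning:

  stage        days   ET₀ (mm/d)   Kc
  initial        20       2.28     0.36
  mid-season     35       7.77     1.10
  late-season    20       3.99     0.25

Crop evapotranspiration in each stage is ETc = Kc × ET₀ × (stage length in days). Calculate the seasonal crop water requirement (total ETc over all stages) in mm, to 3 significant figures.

336 mm

initial: 0.36 × 2.28 × 20 = 16.42 mm
mid-season: 1.10 × 7.77 × 35 = 299.15 mm
late-season: 0.25 × 3.99 × 20 = 19.95 mm
Seasonal total = 335.52 mm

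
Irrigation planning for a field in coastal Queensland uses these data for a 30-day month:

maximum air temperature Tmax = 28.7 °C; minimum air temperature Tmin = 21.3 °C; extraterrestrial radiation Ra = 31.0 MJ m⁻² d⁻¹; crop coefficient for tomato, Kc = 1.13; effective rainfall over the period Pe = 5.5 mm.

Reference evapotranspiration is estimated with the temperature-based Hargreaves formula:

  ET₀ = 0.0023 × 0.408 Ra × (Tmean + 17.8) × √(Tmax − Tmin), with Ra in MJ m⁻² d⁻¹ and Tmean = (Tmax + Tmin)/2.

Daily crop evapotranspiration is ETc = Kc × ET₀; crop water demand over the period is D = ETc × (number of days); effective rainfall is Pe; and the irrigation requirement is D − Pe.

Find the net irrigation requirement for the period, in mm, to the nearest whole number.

Tmean = (28.7 + 21.3)/2 = 25.00 °C
0.408 Ra = 0.408 × 31.0 = 12.6480 mm/d equivalent
ET₀ = 0.0023 × 12.6480 × (25.00 + 17.8) × √7.4 = 0.0023 × 12.6480 × 42.80 × 2.7203 = 3.3870 mm/d
ETc = Kc × ET₀ = 1.13 × 3.3870 = 3.8273 mm/d
Crop demand D = ETc × 30 d = 3.8273 × 30 = 114.819 mm
D − Pe = 114.819 − 5.5 = 109.319 mm

109 mm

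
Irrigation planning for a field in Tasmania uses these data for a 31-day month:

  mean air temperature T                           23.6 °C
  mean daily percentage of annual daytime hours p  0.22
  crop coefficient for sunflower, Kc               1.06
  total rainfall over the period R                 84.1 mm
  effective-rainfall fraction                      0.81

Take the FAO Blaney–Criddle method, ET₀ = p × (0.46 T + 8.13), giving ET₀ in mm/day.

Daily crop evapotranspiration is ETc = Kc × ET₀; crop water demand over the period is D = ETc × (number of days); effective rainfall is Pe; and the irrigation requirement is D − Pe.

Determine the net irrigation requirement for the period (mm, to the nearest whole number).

ET₀ = 0.22 × (0.46 × 23.6 + 8.13) = 0.22 × 18.986 = 4.1769 mm/d
ETc = Kc × ET₀ = 1.06 × 4.1769 = 4.4275 mm/d
Crop demand D = ETc × 31 d = 4.4275 × 31 = 137.253 mm
Pe = 0.81 × 84.1 = 68.121 mm
D − Pe = 137.253 − 68.121 = 69.132 mm

69 mm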